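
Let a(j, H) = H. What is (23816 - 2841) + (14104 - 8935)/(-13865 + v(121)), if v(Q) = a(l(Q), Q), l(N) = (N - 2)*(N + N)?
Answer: 288275231/13744 ≈ 20975.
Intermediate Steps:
l(N) = 2*N*(-2 + N) (l(N) = (-2 + N)*(2*N) = 2*N*(-2 + N))
v(Q) = Q
(23816 - 2841) + (14104 - 8935)/(-13865 + v(121)) = (23816 - 2841) + (14104 - 8935)/(-13865 + 121) = 20975 + 5169/(-13744) = 20975 + 5169*(-1/13744) = 20975 - 5169/13744 = 288275231/13744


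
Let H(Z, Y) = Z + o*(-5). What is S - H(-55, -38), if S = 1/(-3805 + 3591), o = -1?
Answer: 10699/214 ≈ 49.995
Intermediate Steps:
H(Z, Y) = 5 + Z (H(Z, Y) = Z - 1*(-5) = Z + 5 = 5 + Z)
S = -1/214 (S = 1/(-214) = -1/214 ≈ -0.0046729)
S - H(-55, -38) = -1/214 - (5 - 55) = -1/214 - 1*(-50) = -1/214 + 50 = 10699/214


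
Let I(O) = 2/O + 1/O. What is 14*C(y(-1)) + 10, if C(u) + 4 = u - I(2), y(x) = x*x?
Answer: -53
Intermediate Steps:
y(x) = x²
I(O) = 3/O (I(O) = 2/O + 1/O = 3/O)
C(u) = -11/2 + u (C(u) = -4 + (u - 3/2) = -4 + (-3/2 + u) = -11/2 + u)
14*C(y(-1)) + 10 = 14*(-11/2 + (-1)²) + 10 = 14*(-11/2 + 1) + 10 = 14*(-9/2) + 10 = -63 + 10 = -53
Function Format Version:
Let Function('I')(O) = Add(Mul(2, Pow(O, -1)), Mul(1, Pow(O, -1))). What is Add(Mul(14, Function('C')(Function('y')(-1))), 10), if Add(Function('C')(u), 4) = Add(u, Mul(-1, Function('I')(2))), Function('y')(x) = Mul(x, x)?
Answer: -53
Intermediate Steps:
Function('y')(x) = Pow(x, 2)
Function('I')(O) = Mul(3, Pow(O, -1)) (Function('I')(O) = Add(Mul(2, Pow(O, -1)), Pow(O, -1)) = Mul(3, Pow(O, -1)))
Function('C')(u) = Add(Rational(-11, 2), u) (Function('C')(u) = Add(-4, Add(u, Mul(-1, Mul(3, Pow(2, -1))))) = Add(-4, Add(u, Mul(-1, Mul(3, Rational(1, 2))))) = Add(-4, Add(u, Mul(-1, Rational(3, 2)))) = Add(-4, Add(u, Rational(-3, 2))) = Add(-4, Add(Rational(-3, 2), u)) = Add(Rational(-11, 2), u))
Add(Mul(14, Function('C')(Function('y')(-1))), 10) = Add(Mul(14, Add(Rational(-11, 2), Pow(-1, 2))), 10) = Add(Mul(14, Add(Rational(-11, 2), 1)), 10) = Add(Mul(14, Rational(-9, 2)), 10) = Add(-63, 10) = -53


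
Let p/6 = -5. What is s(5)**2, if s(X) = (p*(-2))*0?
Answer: 0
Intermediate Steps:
p = -30 (p = 6*(-5) = -30)
s(X) = 0 (s(X) = -30*(-2)*0 = 60*0 = 0)
s(5)**2 = 0**2 = 0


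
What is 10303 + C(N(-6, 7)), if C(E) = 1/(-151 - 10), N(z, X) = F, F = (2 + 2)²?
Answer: 1658782/161 ≈ 10303.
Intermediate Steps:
F = 16 (F = 4² = 16)
N(z, X) = 16
C(E) = -1/161 (C(E) = 1/(-161) = -1/161)
10303 + C(N(-6, 7)) = 10303 - 1/161 = 1658782/161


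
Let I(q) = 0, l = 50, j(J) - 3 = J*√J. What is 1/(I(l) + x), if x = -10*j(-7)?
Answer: -3/3520 - 7*I*√7/3520 ≈ -0.00085227 - 0.0052614*I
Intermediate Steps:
j(J) = 3 + J^(3/2) (j(J) = 3 + J*√J = 3 + J^(3/2))
x = -30 + 70*I*√7 (x = -10*(3 + (-7)^(3/2)) = -10*(3 - 7*I*√7) = -30 + 70*I*√7 ≈ -30.0 + 185.2*I)
1/(I(l) + x) = 1/(0 + (-30 + 70*I*√7)) = 1/(-30 + 70*I*√7)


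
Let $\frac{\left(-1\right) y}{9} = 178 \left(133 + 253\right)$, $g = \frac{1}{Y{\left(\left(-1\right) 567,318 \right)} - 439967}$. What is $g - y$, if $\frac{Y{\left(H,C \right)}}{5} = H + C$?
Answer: $\frac{272833146863}{441212} \approx 6.1837 \cdot 10^{5}$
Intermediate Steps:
$Y{\left(H,C \right)} = 5 C + 5 H$ ($Y{\left(H,C \right)} = 5 \left(H + C\right) = 5 \left(C + H\right) = 5 C + 5 H$)
$g = - \frac{1}{441212}$ ($g = \frac{1}{\left(5 \cdot 318 + 5 \left(\left(-1\right) 567\right)\right) - 439967} = \frac{1}{\left(1590 + 5 \left(-567\right)\right) - 439967} = \frac{1}{\left(1590 - 2835\right) - 439967} = \frac{1}{-1245 - 439967} = \frac{1}{-441212} = - \frac{1}{441212} \approx -2.2665 \cdot 10^{-6}$)
$y = -618372$ ($y = - 9 \cdot 178 \left(133 + 253\right) = - 9 \cdot 178 \cdot 386 = \left(-9\right) 68708 = -618372$)
$g - y = - \frac{1}{441212} - -618372 = - \frac{1}{441212} + 618372 = \frac{272833146863}{441212}$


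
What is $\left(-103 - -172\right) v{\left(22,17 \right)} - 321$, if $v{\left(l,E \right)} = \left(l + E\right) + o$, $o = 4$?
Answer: $2646$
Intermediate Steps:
$v{\left(l,E \right)} = 4 + E + l$ ($v{\left(l,E \right)} = \left(l + E\right) + 4 = \left(E + l\right) + 4 = 4 + E + l$)
$\left(-103 - -172\right) v{\left(22,17 \right)} - 321 = \left(-103 - -172\right) \left(4 + 17 + 22\right) - 321 = \left(-103 + 172\right) 43 - 321 = 69 \cdot 43 - 321 = 2967 - 321 = 2646$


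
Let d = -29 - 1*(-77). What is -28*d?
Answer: -1344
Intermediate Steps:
d = 48 (d = -29 + 77 = 48)
-28*d = -28*48 = -1344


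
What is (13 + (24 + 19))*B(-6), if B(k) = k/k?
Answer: 56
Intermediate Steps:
B(k) = 1
(13 + (24 + 19))*B(-6) = (13 + (24 + 19))*1 = (13 + 43)*1 = 56*1 = 56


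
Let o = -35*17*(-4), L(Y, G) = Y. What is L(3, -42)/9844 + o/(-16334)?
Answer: -11689859/80395948 ≈ -0.14540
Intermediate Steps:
o = 2380 (o = -595*(-4) = 2380)
L(3, -42)/9844 + o/(-16334) = 3/9844 + 2380/(-16334) = 3*(1/9844) + 2380*(-1/16334) = 3/9844 - 1190/8167 = -11689859/80395948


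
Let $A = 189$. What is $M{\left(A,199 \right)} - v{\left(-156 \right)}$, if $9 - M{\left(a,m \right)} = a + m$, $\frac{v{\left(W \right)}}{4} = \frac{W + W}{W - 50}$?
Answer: $- \frac{39661}{103} \approx -385.06$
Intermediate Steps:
$v{\left(W \right)} = \frac{8 W}{-50 + W}$ ($v{\left(W \right)} = 4 \frac{W + W}{W - 50} = 4 \frac{2 W}{-50 + W} = \frac{8 W}{-50 + W}$)
$M{\left(a,m \right)} = 9 - a - m$ ($M{\left(a,m \right)} = 9 - \left(a + m\right) = 9 - a - m$)
$M{\left(A,199 \right)} - v{\left(-156 \right)} = \left(9 - 189 - 199\right) - 8 \left(-156\right) \frac{1}{-50 - 156} = \left(9 - 189 - 199\right) - 8 \left(-156\right) \frac{1}{-206} = -379 - 8 \left(-156\right) \left(- \frac{1}{206}\right) = -379 - \frac{624}{103} = - \frac{39661}{103}$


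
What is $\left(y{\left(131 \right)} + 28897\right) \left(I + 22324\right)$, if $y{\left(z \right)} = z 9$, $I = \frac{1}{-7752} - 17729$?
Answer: $\frac{267830080841}{1938} \approx 1.382 \cdot 10^{8}$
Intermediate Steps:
$I = - \frac{137435209}{7752}$ ($I = - \frac{1}{7752} - 17729 = - \frac{137435209}{7752} \approx -17729.0$)
$y{\left(z \right)} = 9 z$
$\left(y{\left(131 \right)} + 28897\right) \left(I + 22324\right) = \left(9 \cdot 131 + 28897\right) \left(- \frac{137435209}{7752} + 22324\right) = \left(1179 + 28897\right) \frac{35620439}{7752} = 30076 \cdot \frac{35620439}{7752} = \frac{267830080841}{1938}$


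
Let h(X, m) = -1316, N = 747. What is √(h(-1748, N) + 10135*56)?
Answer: 42*√321 ≈ 752.49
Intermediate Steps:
√(h(-1748, N) + 10135*56) = √(-1316 + 10135*56) = √(-1316 + 567560) = √566244 = 42*√321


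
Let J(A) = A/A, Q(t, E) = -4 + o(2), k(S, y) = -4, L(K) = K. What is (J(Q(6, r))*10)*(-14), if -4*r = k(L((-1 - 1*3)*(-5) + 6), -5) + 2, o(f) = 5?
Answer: -140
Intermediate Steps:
r = 1/2 (r = -(-4 + 2)/4 = -1/4*(-2) = 1/2 ≈ 0.50000)
Q(t, E) = 1 (Q(t, E) = -4 + 5 = 1)
J(A) = 1
(J(Q(6, r))*10)*(-14) = (1*10)*(-14) = 10*(-14) = -140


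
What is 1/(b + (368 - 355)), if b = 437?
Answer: 1/450 ≈ 0.0022222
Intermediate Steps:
1/(b + (368 - 355)) = 1/(437 + (368 - 355)) = 1/(437 + 13) = 1/450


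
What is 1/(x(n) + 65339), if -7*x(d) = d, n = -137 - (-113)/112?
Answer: 784/51241007 ≈ 1.5300e-5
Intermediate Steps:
n = -15231/112 (n = -137 - (-113)/112 = -137 - 1*(-113/112) = -137 + 113/112 = -15231/112 ≈ -135.99)
x(d) = -d/7
1/(x(n) + 65339) = 1/(-1/7*(-15231/112) + 65339) = 1/(15231/784 + 65339) = 1/(51241007/784) = 784/51241007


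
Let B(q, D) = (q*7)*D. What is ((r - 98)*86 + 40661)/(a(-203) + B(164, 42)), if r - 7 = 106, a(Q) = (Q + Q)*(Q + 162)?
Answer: 5993/9266 ≈ 0.64677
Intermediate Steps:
a(Q) = 2*Q*(162 + Q) (a(Q) = (2*Q)*(162 + Q) = 2*Q*(162 + Q))
r = 113 (r = 7 + 106 = 113)
B(q, D) = 7*D*q (B(q, D) = (7*q)*D = 7*D*q)
((r - 98)*86 + 40661)/(a(-203) + B(164, 42)) = ((113 - 98)*86 + 40661)/(2*(-203)*(162 - 203) + 7*42*164) = (15*86 + 40661)/(2*(-203)*(-41) + 48216) = (1290 + 40661)/(16646 + 48216) = 41951/64862 = 41951*(1/64862) = 5993/9266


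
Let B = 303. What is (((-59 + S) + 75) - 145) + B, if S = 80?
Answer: 254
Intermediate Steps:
(((-59 + S) + 75) - 145) + B = (((-59 + 80) + 75) - 145) + 303 = ((21 + 75) - 145) + 303 = (96 - 145) + 303 = -49 + 303 = 254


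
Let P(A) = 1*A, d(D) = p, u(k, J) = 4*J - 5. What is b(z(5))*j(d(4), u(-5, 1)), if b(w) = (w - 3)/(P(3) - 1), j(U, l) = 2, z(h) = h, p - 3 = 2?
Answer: 2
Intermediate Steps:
p = 5 (p = 3 + 2 = 5)
u(k, J) = -5 + 4*J
d(D) = 5
P(A) = A
b(w) = -3/2 + w/2 (b(w) = (w - 3)/(3 - 1) = (-3 + w)/2 = (-3 + w)*(1/2) = -3/2 + w/2)
b(z(5))*j(d(4), u(-5, 1)) = (-3/2 + (1/2)*5)*2 = (-3/2 + 5/2)*2 = 1*2 = 2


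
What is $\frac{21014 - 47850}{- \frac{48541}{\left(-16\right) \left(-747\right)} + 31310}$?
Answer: $- \frac{320743872}{374168579} \approx -0.85722$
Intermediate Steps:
$\frac{21014 - 47850}{- \frac{48541}{\left(-16\right) \left(-747\right)} + 31310} = - \frac{26836}{- \frac{48541}{11952} + 31310} = - \frac{26836}{\frac{374168579}{11952}} = \left(-26836\right) \frac{11952}{374168579} = - \frac{320743872}{374168579}$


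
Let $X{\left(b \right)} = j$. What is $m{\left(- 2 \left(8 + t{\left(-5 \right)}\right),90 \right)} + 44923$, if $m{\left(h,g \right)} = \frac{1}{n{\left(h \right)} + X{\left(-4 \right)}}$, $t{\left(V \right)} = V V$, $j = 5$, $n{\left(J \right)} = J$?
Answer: $\frac{2740302}{61} \approx 44923.0$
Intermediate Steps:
$X{\left(b \right)} = 5$
$t{\left(V \right)} = V^{2}$
$m{\left(h,g \right)} = \frac{1}{5 + h}$ ($m{\left(h,g \right)} = \frac{1}{h + 5} = \frac{1}{5 + h}$)
$m{\left(- 2 \left(8 + t{\left(-5 \right)}\right),90 \right)} + 44923 = \frac{1}{5 - 2 \left(8 + \left(-5\right)^{2}\right)} + 44923 = \frac{1}{5 - 2 \left(8 + 25\right)} + 44923 = \frac{1}{5 - 66} + 44923 = \frac{1}{-61} + 44923 = - \frac{1}{61} + 44923 = \frac{2740302}{61}$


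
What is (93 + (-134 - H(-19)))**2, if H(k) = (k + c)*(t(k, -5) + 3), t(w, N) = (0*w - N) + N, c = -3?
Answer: 625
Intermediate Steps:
t(w, N) = 0 (t(w, N) = (0 - N) + N = -N + N = 0)
H(k) = -9 + 3*k (H(k) = (k - 3)*(0 + 3) = (-3 + k)*3 = -9 + 3*k)
(93 + (-134 - H(-19)))**2 = (93 + (-134 - (-9 + 3*(-19))))**2 = (93 + (-134 - (-9 - 57)))**2 = (93 + (-134 - 1*(-66)))**2 = (93 + (-134 + 66))**2 = (93 - 68)**2 = 25**2 = 625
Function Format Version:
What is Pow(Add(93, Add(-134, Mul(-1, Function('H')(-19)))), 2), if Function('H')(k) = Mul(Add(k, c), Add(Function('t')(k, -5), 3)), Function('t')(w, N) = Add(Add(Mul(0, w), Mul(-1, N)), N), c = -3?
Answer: 625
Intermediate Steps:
Function('t')(w, N) = 0 (Function('t')(w, N) = Add(Add(0, Mul(-1, N)), N) = Add(Mul(-1, N), N) = 0)
Function('H')(k) = Add(-9, Mul(3, k)) (Function('H')(k) = Mul(Add(k, -3), Add(0, 3)) = Mul(Add(-3, k), 3) = Add(-9, Mul(3, k)))
Pow(Add(93, Add(-134, Mul(-1, Function('H')(-19)))), 2) = Pow(Add(93, Add(-134, Mul(-1, Add(-9, Mul(3, -19))))), 2) = Pow(Add(93, Add(-134, Mul(-1, Add(-9, -57)))), 2) = Pow(Add(93, Add(-134, Mul(-1, -66))), 2) = Pow(Add(93, Add(-134, 66)), 2) = Pow(Add(93, -68), 2) = Pow(25, 2) = 625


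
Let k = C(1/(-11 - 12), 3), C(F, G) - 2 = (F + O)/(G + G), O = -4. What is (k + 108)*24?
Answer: 60348/23 ≈ 2623.8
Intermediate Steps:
C(F, G) = 2 + (-4 + F)/(2*G) (C(F, G) = 2 + (F - 4)/(G + G) = 2 + (-4 + F)/((2*G)) = 2 + (-4 + F)*(1/(2*G)) = 2 + (-4 + F)/(2*G))
k = 61/46 (k = (1/2)*(-4 + 1/(-11 - 12) + 4*3)/3 = (1/2)*(1/3)*(-4 + 1/(-23) + 12) = (1/2)*(1/3)*(-4 - 1/23 + 12) = (1/2)*(1/3)*(183/23) = 61/46 ≈ 1.3261)
(k + 108)*24 = (61/46 + 108)*24 = (5029/46)*24 = 60348/23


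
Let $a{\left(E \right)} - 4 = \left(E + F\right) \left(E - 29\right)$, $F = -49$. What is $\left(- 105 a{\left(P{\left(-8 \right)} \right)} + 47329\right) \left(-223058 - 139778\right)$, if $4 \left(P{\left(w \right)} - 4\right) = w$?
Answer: $31325808896$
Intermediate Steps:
$P{\left(w \right)} = 4 + \frac{w}{4}$
$a{\left(E \right)} = 4 + \left(-49 + E\right) \left(-29 + E\right)$ ($a{\left(E \right)} = 4 + \left(E - 49\right) \left(E - 29\right) = 4 + \left(-49 + E\right) \left(-29 + E\right)$)
$\left(- 105 a{\left(P{\left(-8 \right)} \right)} + 47329\right) \left(-223058 - 139778\right) = \left(- 105 \left(1425 + \left(4 + \frac{1}{4} \left(-8\right)\right)^{2} - 78 \left(4 + \frac{1}{4} \left(-8\right)\right)\right) + 47329\right) \left(-223058 - 139778\right) = \left(- 105 \left(1425 + \left(4 - 2\right)^{2} - 78 \left(4 - 2\right)\right) + 47329\right) \left(-362836\right) = \left(- 105 \left(1425 + 2^{2} - 156\right) + 47329\right) \left(-362836\right) = \left(- 105 \left(1425 + 4 - 156\right) + 47329\right) \left(-362836\right) = \left(\left(-105\right) 1273 + 47329\right) \left(-362836\right) = \left(-133665 + 47329\right) \left(-362836\right) = \left(-86336\right) \left(-362836\right) = 31325808896$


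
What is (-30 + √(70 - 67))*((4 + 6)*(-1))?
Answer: 300 - 10*√3 ≈ 282.68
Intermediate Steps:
(-30 + √(70 - 67))*((4 + 6)*(-1)) = (-30 + √3)*(10*(-1)) = (-30 + √3)*(-10) = 300 - 10*√3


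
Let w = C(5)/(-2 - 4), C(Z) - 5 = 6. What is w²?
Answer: 121/36 ≈ 3.3611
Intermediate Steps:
C(Z) = 11 (C(Z) = 5 + 6 = 11)
w = -11/6 (w = 11/(-2 - 4) = 11/(-6) = 11*(-⅙) = -11/6 ≈ -1.8333)
w² = (-11/6)² = 121/36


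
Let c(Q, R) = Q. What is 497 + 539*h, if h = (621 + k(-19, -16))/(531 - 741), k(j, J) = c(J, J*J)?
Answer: -6335/6 ≈ -1055.8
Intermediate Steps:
k(j, J) = J
h = -121/42 (h = (621 - 16)/(531 - 741) = 605/(-210) = 605*(-1/210) = -121/42 ≈ -2.8810)
497 + 539*h = 497 + 539*(-121/42) = 497 - 9317/6 = -6335/6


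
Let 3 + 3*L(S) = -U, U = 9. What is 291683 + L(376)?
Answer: 291679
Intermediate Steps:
L(S) = -4 (L(S) = -1 + (-1*9)/3 = -1 + (⅓)*(-9) = -1 - 3 = -4)
291683 + L(376) = 291683 - 4 = 291679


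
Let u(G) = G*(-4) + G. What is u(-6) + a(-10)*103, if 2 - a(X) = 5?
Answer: -291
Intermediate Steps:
u(G) = -3*G (u(G) = -4*G + G = -3*G)
a(X) = -3 (a(X) = 2 - 1*5 = 2 - 5 = -3)
u(-6) + a(-10)*103 = -3*(-6) - 3*103 = 18 - 309 = -291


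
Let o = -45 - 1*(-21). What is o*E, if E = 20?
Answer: -480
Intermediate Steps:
o = -24 (o = -45 + 21 = -24)
o*E = -24*20 = -480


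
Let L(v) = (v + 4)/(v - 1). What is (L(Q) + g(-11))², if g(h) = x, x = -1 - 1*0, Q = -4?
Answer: 1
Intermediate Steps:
L(v) = (4 + v)/(-1 + v)
x = -1 (x = -1 + 0 = -1)
g(h) = -1
(L(Q) + g(-11))² = ((4 - 4)/(-1 - 4) - 1)² = (0/(-5) - 1)² = (-⅕*0 - 1)² = (0 - 1)² = (-1)² = 1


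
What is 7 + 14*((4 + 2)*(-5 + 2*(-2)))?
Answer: -749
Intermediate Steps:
7 + 14*((4 + 2)*(-5 + 2*(-2))) = 7 + 14*(6*(-5 - 4)) = 7 + 14*(6*(-9)) = 7 + 14*(-54) = 7 - 756 = -749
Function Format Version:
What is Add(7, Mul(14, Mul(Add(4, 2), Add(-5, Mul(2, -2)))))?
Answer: -749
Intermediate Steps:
Add(7, Mul(14, Mul(Add(4, 2), Add(-5, Mul(2, -2))))) = Add(7, Mul(14, Mul(6, Add(-5, -4)))) = Add(7, Mul(14, Mul(6, -9))) = Add(7, Mul(14, -54)) = Add(7, -756) = -749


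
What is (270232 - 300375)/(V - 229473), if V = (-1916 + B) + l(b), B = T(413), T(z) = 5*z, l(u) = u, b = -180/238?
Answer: 3587017/27289646 ≈ 0.13144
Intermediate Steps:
b = -90/119 (b = -180*1/238 = -90/119 ≈ -0.75630)
B = 2065 (B = 5*413 = 2065)
V = 17641/119 (V = (-1916 + 2065) - 90/119 = 149 - 90/119 = 17641/119 ≈ 148.24)
(270232 - 300375)/(V - 229473) = (270232 - 300375)/(17641/119 - 229473) = -30143/(-27289646/119) = -30143*(-119/27289646) = 3587017/27289646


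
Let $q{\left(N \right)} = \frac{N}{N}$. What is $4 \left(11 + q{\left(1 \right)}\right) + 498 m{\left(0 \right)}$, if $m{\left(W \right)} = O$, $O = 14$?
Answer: $7020$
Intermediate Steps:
$q{\left(N \right)} = 1$
$m{\left(W \right)} = 14$
$4 \left(11 + q{\left(1 \right)}\right) + 498 m{\left(0 \right)} = 4 \left(11 + 1\right) + 498 \cdot 14 = 4 \cdot 12 + 6972 = 48 + 6972 = 7020$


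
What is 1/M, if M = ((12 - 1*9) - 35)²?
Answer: 1/1024 ≈ 0.00097656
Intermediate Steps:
M = 1024 (M = ((12 - 9) - 35)² = (3 - 35)² = (-32)² = 1024)
1/M = 1/1024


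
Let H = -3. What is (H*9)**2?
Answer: 729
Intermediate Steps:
(H*9)**2 = (-3*9)**2 = (-27)**2 = 729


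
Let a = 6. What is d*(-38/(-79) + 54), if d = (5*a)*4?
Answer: 516480/79 ≈ 6537.7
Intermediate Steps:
d = 120 (d = (5*6)*4 = 30*4 = 120)
d*(-38/(-79) + 54) = 120*(-38/(-79) + 54) = 120*(-38*(-1/79) + 54) = 120*(38/79 + 54) = 120*(4304/79) = 516480/79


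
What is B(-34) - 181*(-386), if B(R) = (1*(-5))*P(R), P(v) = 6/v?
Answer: 1187737/17 ≈ 69867.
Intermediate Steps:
B(R) = -30/R (B(R) = (1*(-5))*(6/R) = -30/R)
B(-34) - 181*(-386) = -30/(-34) - 181*(-386) = -30*(-1/34) + 69866 = 15/17 + 69866 = 1187737/17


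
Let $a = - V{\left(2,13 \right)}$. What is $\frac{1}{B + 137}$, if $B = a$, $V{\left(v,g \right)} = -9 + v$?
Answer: $\frac{1}{144} \approx 0.0069444$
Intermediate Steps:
$a = 7$ ($a = - (-9 + 2) = \left(-1\right) \left(-7\right) = 7$)
$B = 7$
$\frac{1}{B + 137} = \frac{1}{7 + 137} = \frac{1}{144}$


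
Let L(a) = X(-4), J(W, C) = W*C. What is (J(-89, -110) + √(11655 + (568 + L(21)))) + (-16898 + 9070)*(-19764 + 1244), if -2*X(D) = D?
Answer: 144984350 + 5*√489 ≈ 1.4498e+8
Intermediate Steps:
J(W, C) = C*W
X(D) = -D/2
L(a) = 2 (L(a) = -½*(-4) = 2)
(J(-89, -110) + √(11655 + (568 + L(21)))) + (-16898 + 9070)*(-19764 + 1244) = (-110*(-89) + √(11655 + (568 + 2))) + (-16898 + 9070)*(-19764 + 1244) = (9790 + √(11655 + 570)) - 7828*(-18520) = (9790 + √12225) + 144974560 = (9790 + 5*√489) + 144974560 = 144984350 + 5*√489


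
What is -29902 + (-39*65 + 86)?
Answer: -32351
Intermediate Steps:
-29902 + (-39*65 + 86) = -29902 + (-2535 + 86) = -29902 - 2449 = -32351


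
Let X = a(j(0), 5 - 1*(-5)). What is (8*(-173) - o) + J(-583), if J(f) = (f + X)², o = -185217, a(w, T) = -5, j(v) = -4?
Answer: 529577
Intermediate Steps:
X = -5
J(f) = (-5 + f)² (J(f) = (f - 5)² = (-5 + f)²)
(8*(-173) - o) + J(-583) = (8*(-173) - 1*(-185217)) + (-5 - 583)² = (-1384 + 185217) + (-588)² = 183833 + 345744 = 529577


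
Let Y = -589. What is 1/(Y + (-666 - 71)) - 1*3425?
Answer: -4541551/1326 ≈ -3425.0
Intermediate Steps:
1/(Y + (-666 - 71)) - 1*3425 = 1/(-589 + (-666 - 71)) - 1*3425 = 1/(-589 - 737) - 3425 = 1/(-1326) - 3425 = -1/1326 - 3425 = -4541551/1326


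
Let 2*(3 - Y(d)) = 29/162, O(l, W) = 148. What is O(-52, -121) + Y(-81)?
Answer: 48895/324 ≈ 150.91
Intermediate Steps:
Y(d) = 943/324 (Y(d) = 3 - 29/(2*162) = 3 - 1/2*29/162 = 3 - 29/324 = 943/324)
O(-52, -121) + Y(-81) = 148 + 943/324 = 48895/324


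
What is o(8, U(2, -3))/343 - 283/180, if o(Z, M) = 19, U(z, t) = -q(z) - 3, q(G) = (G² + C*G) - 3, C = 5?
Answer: -93649/61740 ≈ -1.5168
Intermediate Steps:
q(G) = -3 + G² + 5*G (q(G) = (G² + 5*G) - 3 = -3 + G² + 5*G)
U(z, t) = -z² - 5*z (U(z, t) = -(-3 + z² + 5*z) - 3 = (3 - z² - 5*z) - 3 = -z² - 5*z)
o(8, U(2, -3))/343 - 283/180 = 19/343 - 283/180 = -93649/61740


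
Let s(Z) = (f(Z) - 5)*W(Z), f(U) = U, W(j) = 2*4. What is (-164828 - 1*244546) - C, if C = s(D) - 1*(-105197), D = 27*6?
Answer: -515827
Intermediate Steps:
W(j) = 8
D = 162
s(Z) = -40 + 8*Z (s(Z) = (Z - 5)*8 = (-5 + Z)*8 = -40 + 8*Z)
C = 106453 (C = (-40 + 8*162) - 1*(-105197) = (-40 + 1296) + 105197 = 1256 + 105197 = 106453)
(-164828 - 1*244546) - C = (-164828 - 1*244546) - 1*106453 = (-164828 - 244546) - 106453 = -409374 - 106453 = -515827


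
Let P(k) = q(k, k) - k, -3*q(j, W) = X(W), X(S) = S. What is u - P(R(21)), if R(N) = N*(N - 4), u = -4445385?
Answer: -4444909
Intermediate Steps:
q(j, W) = -W/3
R(N) = N*(-4 + N)
P(k) = -4*k/3 (P(k) = -k/3 - k = -4*k/3)
u - P(R(21)) = -4445385 - (-4)*21*(-4 + 21)/3 = -4445385 - (-4)*21*17/3 = -4445385 - (-4)*357/3 = -4445385 - 1*(-476) = -4445385 + 476 = -4444909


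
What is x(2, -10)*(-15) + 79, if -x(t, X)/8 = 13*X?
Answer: -15521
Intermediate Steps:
x(t, X) = -104*X
x(2, -10)*(-15) + 79 = -104*(-10)*(-15) + 79 = 1040*(-15) + 79 = -15600 + 79 = -15521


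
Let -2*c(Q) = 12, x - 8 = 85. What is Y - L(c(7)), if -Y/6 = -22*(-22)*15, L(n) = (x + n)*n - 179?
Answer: -42859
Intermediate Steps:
x = 93 (x = 8 + 85 = 93)
c(Q) = -6 (c(Q) = -½*12 = -6)
L(n) = -179 + n*(93 + n) (L(n) = (93 + n)*n - 179 = n*(93 + n) - 179 = -179 + n*(93 + n))
Y = -43560 (Y = -6*(-22*(-22))*15 = -2904*15 = -6*7260 = -43560)
Y - L(c(7)) = -43560 - (-179 + (-6)² + 93*(-6)) = -43560 - (-179 + 36 - 558) = -43560 - 1*(-701) = -43560 + 701 = -42859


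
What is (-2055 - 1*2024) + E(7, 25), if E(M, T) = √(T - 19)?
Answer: -4079 + √6 ≈ -4076.6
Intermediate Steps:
E(M, T) = √(-19 + T)
(-2055 - 1*2024) + E(7, 25) = (-2055 - 1*2024) + √(-19 + 25) = (-2055 - 2024) + √6 = -4079 + √6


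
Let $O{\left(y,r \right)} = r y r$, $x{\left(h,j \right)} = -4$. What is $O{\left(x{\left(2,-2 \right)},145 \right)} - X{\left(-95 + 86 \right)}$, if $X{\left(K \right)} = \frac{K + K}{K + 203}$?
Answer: $- \frac{8157691}{97} \approx -84100.0$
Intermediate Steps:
$O{\left(y,r \right)} = y r^{2}$
$X{\left(K \right)} = \frac{2 K}{203 + K}$
$O{\left(x{\left(2,-2 \right)},145 \right)} - X{\left(-95 + 86 \right)} = - 4 \cdot 145^{2} - \frac{2 \left(-95 + 86\right)}{203 + \left(-95 + 86\right)} = \left(-4\right) 21025 - 2 \left(-9\right) \frac{1}{203 - 9} = -84100 - 2 \left(-9\right) \frac{1}{194} = -84100 - - \frac{9}{97} = -84100 + \frac{9}{97} = - \frac{8157691}{97}$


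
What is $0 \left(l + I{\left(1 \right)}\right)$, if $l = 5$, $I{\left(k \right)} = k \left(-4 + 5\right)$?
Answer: $0$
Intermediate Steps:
$I{\left(k \right)} = k$ ($I{\left(k \right)} = k 1 = k$)
$0 \left(l + I{\left(1 \right)}\right) = 0 \left(5 + 1\right) = 0 \cdot 6 = 0$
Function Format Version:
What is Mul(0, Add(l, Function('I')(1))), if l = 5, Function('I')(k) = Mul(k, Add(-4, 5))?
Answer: 0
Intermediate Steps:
Function('I')(k) = k (Function('I')(k) = Mul(k, 1) = k)
Mul(0, Add(l, Function('I')(1))) = Mul(0, Add(5, 1)) = Mul(0, 6) = 0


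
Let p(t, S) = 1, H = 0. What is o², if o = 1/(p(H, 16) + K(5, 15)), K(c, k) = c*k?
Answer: 1/5776 ≈ 0.00017313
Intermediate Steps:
o = 1/76 (o = 1/(1 + 5*15) = 1/(1 + 75) = 1/76 ≈ 0.013158)
o² = (1/76)² = 1/5776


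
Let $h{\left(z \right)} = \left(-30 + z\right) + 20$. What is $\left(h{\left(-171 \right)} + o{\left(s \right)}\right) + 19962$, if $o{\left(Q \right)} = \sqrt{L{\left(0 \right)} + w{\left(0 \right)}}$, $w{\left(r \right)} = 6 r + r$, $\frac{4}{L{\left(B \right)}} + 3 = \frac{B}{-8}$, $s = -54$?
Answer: $19781 + \frac{2 i \sqrt{3}}{3} \approx 19781.0 + 1.1547 i$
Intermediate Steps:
$L{\left(B \right)} = \frac{4}{-3 - \frac{B}{8}}$ ($L{\left(B \right)} = \frac{4}{-3 + \frac{B}{-8}} = \frac{4}{-3 + B \left(- \frac{1}{8}\right)} = \frac{4}{-3 - \frac{B}{8}}$)
$h{\left(z \right)} = -10 + z$
$w{\left(r \right)} = 7 r$
$o{\left(Q \right)} = \frac{2 i \sqrt{3}}{3}$ ($o{\left(Q \right)} = \sqrt{- \frac{32}{24 + 0} + 7 \cdot 0} = \sqrt{- \frac{32}{24} + 0} = \sqrt{\left(-32\right) \frac{1}{24} + 0} = \sqrt{- \frac{4}{3} + 0} = \sqrt{- \frac{4}{3}} = \frac{2 i \sqrt{3}}{3}$)
$\left(h{\left(-171 \right)} + o{\left(s \right)}\right) + 19962 = \left(\left(-10 - 171\right) + \frac{2 i \sqrt{3}}{3}\right) + 19962 = \left(-181 + \frac{2 i \sqrt{3}}{3}\right) + 19962 = 19781 + \frac{2 i \sqrt{3}}{3}$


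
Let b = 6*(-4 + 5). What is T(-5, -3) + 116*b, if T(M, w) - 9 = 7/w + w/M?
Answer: 10549/15 ≈ 703.27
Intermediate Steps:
b = 6 (b = 6*1 = 6)
T(M, w) = 9 + 7/w + w/M (T(M, w) = 9 + (7/w + w/M) = 9 + 7/w + w/M)
T(-5, -3) + 116*b = (9 + 7/(-3) - 3/(-5)) + 116*6 = (9 + 7*(-1/3) - 3*(-1/5)) + 696 = (9 - 7/3 + 3/5) + 696 = 109/15 + 696 = 10549/15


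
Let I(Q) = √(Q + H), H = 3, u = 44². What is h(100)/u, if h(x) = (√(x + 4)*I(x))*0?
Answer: 0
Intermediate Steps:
u = 1936
I(Q) = √(3 + Q) (I(Q) = √(Q + 3) = √(3 + Q))
h(x) = 0 (h(x) = (√(x + 4)*√(3 + x))*0 = (√(4 + x)*√(3 + x))*0 = (√(3 + x)*√(4 + x))*0 = 0)
h(100)/u = 0/1936 = 0*(1/1936) = 0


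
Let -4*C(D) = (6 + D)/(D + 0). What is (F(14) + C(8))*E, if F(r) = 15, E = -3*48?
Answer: -2097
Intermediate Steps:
E = -144
C(D) = -(6 + D)/(4*D) (C(D) = -(6 + D)/(4*(D + 0)) = -(6 + D)/(4*D))
(F(14) + C(8))*E = (15 + (¼)*(-6 - 1*8)/8)*(-144) = (15 + (¼)*(⅛)*(-6 - 8))*(-144) = (15 + (¼)*(⅛)*(-14))*(-144) = (15 - 7/16)*(-144) = (233/16)*(-144) = -2097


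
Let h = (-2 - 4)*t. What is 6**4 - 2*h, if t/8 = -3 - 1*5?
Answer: 528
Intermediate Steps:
t = -64 (t = 8*(-3 - 1*5) = 8*(-3 - 5) = 8*(-8) = -64)
h = 384 (h = (-2 - 4)*(-64) = -6*(-64) = 384)
6**4 - 2*h = 6**4 - 2*384 = 1296 - 768 = 528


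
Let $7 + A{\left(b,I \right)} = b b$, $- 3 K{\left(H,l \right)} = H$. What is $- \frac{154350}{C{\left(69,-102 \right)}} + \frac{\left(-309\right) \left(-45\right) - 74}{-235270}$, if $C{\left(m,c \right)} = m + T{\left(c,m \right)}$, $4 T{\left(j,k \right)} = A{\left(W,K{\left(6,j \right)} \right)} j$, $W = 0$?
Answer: $- \frac{1614104341}{2587970} \approx -623.7$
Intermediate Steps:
$K{\left(H,l \right)} = - \frac{H}{3}$
$A{\left(b,I \right)} = -7 + b^{2}$ ($A{\left(b,I \right)} = -7 + b b = -7 + b^{2}$)
$T{\left(j,k \right)} = - \frac{7 j}{4}$ ($T{\left(j,k \right)} = \frac{\left(-7 + 0^{2}\right) j}{4} = \frac{\left(-7 + 0\right) j}{4} = \frac{\left(-7\right) j}{4} = - \frac{7 j}{4}$)
$C{\left(m,c \right)} = m - \frac{7 c}{4}$
$- \frac{154350}{C{\left(69,-102 \right)}} + \frac{\left(-309\right) \left(-45\right) - 74}{-235270} = - \frac{154350}{69 - - \frac{357}{2}} + \frac{\left(-309\right) \left(-45\right) - 74}{-235270} = - \frac{154350}{69 + \frac{357}{2}} + \left(13905 - 74\right) \left(- \frac{1}{235270}\right) = - \frac{154350}{\frac{495}{2}} + 13831 \left(- \frac{1}{235270}\right) = \left(-154350\right) \frac{2}{495} - \frac{13831}{235270} = - \frac{6860}{11} - \frac{13831}{235270} = - \frac{1614104341}{2587970}$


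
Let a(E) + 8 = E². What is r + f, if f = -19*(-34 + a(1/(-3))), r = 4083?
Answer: 43910/9 ≈ 4878.9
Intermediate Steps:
a(E) = -8 + E²
f = 7163/9 (f = -19*(-34 + (-8 + (1/(-3))²)) = -19*(-34 + (-8 + (1*(-⅓))²)) = -19*(-34 + (-8 + (-⅓)²)) = -19*(-34 + (-8 + ⅑)) = -19*(-34 - 71/9) = -19*(-377/9) = 7163/9 ≈ 795.89)
r + f = 4083 + 7163/9 = 43910/9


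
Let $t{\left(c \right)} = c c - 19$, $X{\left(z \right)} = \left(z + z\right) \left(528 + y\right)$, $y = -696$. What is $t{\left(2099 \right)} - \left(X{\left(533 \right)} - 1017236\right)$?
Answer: $5602106$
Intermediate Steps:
$X{\left(z \right)} = - 336 z$ ($X{\left(z \right)} = \left(z + z\right) \left(528 - 696\right) = 2 z \left(-168\right) = - 336 z$)
$t{\left(c \right)} = -19 + c^{2}$ ($t{\left(c \right)} = c^{2} - 19 = -19 + c^{2}$)
$t{\left(2099 \right)} - \left(X{\left(533 \right)} - 1017236\right) = \left(-19 + 2099^{2}\right) - \left(\left(-336\right) 533 - 1017236\right) = \left(-19 + 4405801\right) - \left(-179088 - 1017236\right) = 4405782 - -1196324 = 4405782 + 1196324 = 5602106$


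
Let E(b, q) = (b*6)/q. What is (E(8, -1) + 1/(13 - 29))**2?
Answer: 591361/256 ≈ 2310.0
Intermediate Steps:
E(b, q) = 6*b/q (E(b, q) = (6*b)/q = 6*b/q)
(E(8, -1) + 1/(13 - 29))**2 = (6*8/(-1) + 1/(13 - 29))**2 = (6*8*(-1) + 1/(-16))**2 = (-48 - 1/16)**2 = (-769/16)**2 = 591361/256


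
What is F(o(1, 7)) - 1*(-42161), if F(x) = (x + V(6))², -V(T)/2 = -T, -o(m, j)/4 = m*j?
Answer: 42417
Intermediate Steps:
o(m, j) = -4*j*m (o(m, j) = -4*m*j = -4*j*m)
V(T) = 2*T (V(T) = -(-2)*T = 2*T)
F(x) = (12 + x)² (F(x) = (x + 2*6)² = (x + 12)² = (12 + x)²)
F(o(1, 7)) - 1*(-42161) = (12 - 4*7*1)² - 1*(-42161) = (12 - 28)² + 42161 = (-16)² + 42161 = 256 + 42161 = 42417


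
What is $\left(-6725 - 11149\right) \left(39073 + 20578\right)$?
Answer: $-1066201974$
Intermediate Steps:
$\left(-6725 - 11149\right) \left(39073 + 20578\right) = \left(-17874\right) 59651 = -1066201974$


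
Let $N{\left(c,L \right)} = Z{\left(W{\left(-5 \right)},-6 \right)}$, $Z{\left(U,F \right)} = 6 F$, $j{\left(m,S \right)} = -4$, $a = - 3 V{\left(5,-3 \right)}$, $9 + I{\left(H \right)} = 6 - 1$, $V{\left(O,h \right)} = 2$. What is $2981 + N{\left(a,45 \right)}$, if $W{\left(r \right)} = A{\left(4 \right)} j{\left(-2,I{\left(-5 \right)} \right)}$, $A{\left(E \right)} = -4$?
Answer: $2945$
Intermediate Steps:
$I{\left(H \right)} = -4$ ($I{\left(H \right)} = -9 + \left(6 - 1\right) = -9 + 5 = -4$)
$a = -6$ ($a = \left(-3\right) 2 = -6$)
$W{\left(r \right)} = 16$ ($W{\left(r \right)} = \left(-4\right) \left(-4\right) = 16$)
$N{\left(c,L \right)} = -36$ ($N{\left(c,L \right)} = 6 \left(-6\right) = -36$)
$2981 + N{\left(a,45 \right)} = 2981 - 36 = 2945$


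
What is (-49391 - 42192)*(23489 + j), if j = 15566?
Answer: -3576774065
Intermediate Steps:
(-49391 - 42192)*(23489 + j) = (-49391 - 42192)*(23489 + 15566) = -91583*39055 = -3576774065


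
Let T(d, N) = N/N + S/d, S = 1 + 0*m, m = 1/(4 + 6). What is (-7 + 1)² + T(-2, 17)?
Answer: 73/2 ≈ 36.500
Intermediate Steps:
m = ⅒ (m = 1/10 = ⅒ ≈ 0.10000)
S = 1 (S = 1 + 0*(⅒) = 1 + 0 = 1)
T(d, N) = 1 + 1/d (T(d, N) = N/N + 1/d = 1 + 1/d)
(-7 + 1)² + T(-2, 17) = (-7 + 1)² + (1 - 2)/(-2) = (-6)² - ½*(-1) = 36 + ½ = 73/2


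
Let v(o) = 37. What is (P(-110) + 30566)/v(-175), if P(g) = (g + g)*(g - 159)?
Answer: 89746/37 ≈ 2425.6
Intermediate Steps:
P(g) = 2*g*(-159 + g) (P(g) = (2*g)*(-159 + g) = 2*g*(-159 + g))
(P(-110) + 30566)/v(-175) = (2*(-110)*(-159 - 110) + 30566)/37 = (2*(-110)*(-269) + 30566)*(1/37) = (59180 + 30566)*(1/37) = 89746*(1/37) = 89746/37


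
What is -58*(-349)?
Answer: 20242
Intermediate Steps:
-58*(-349) = -1*(-20242) = 20242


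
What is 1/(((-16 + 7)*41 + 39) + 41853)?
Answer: 1/41523 ≈ 2.4083e-5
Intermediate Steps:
1/(((-16 + 7)*41 + 39) + 41853) = 1/((-9*41 + 39) + 41853) = 1/((-369 + 39) + 41853) = 1/(-330 + 41853) = 1/41523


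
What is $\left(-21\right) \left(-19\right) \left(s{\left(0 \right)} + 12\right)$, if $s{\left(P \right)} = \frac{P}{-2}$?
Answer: $4788$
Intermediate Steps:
$s{\left(P \right)} = - \frac{P}{2}$ ($s{\left(P \right)} = P \left(- \frac{1}{2}\right) = - \frac{P}{2}$)
$\left(-21\right) \left(-19\right) \left(s{\left(0 \right)} + 12\right) = \left(-21\right) \left(-19\right) \left(\left(- \frac{1}{2}\right) 0 + 12\right) = 399 \left(0 + 12\right) = 399 \cdot 12 = 4788$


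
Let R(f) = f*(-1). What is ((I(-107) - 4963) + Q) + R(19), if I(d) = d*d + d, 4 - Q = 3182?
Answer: 3182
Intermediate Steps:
Q = -3178 (Q = 4 - 1*3182 = 4 - 3182 = -3178)
R(f) = -f
I(d) = d + d² (I(d) = d² + d = d + d²)
((I(-107) - 4963) + Q) + R(19) = ((-107*(1 - 107) - 4963) - 3178) - 1*19 = ((-107*(-106) - 4963) - 3178) - 19 = ((11342 - 4963) - 3178) - 19 = (6379 - 3178) - 19 = 3201 - 19 = 3182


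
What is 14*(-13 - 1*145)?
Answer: -2212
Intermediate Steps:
14*(-13 - 1*145) = 14*(-13 - 145) = 14*(-158) = -2212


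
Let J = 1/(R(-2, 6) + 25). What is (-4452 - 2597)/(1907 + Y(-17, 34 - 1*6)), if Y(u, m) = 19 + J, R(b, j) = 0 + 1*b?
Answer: -162127/44299 ≈ -3.6598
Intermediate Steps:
R(b, j) = b (R(b, j) = 0 + b = b)
J = 1/23 (J = 1/(-2 + 25) = 1/23 ≈ 0.043478)
Y(u, m) = 438/23 (Y(u, m) = 19 + 1/23 = 438/23)
(-4452 - 2597)/(1907 + Y(-17, 34 - 1*6)) = (-4452 - 2597)/(1907 + 438/23) = -7049/44299/23 = -7049*23/44299 = -162127/44299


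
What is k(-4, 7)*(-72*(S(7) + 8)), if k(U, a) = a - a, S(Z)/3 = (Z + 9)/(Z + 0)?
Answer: 0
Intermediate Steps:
S(Z) = 3*(9 + Z)/Z (S(Z) = 3*((Z + 9)/(Z + 0)) = 3*((9 + Z)/Z) = 3*(9 + Z)/Z)
k(U, a) = 0
k(-4, 7)*(-72*(S(7) + 8)) = 0*(-72*((3 + 27/7) + 8)) = 0*(-72*(48/7 + 8)) = 0*(-72*104/7) = 0*(-7488/7) = 0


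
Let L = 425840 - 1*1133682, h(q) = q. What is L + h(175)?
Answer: -707667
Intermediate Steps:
L = -707842 (L = 425840 - 1133682 = -707842)
L + h(175) = -707842 + 175 = -707667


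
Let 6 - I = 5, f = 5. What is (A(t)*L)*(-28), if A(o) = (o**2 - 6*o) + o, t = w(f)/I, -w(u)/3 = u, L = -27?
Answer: 226800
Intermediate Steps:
w(u) = -3*u
I = 1 (I = 6 - 1*5 = 6 - 5 = 1)
t = -15 (t = -3*5/1 = -15*1 = -15)
A(o) = o**2 - 5*o
(A(t)*L)*(-28) = (-15*(-5 - 15)*(-27))*(-28) = (-15*(-20)*(-27))*(-28) = (300*(-27))*(-28) = -8100*(-28) = 226800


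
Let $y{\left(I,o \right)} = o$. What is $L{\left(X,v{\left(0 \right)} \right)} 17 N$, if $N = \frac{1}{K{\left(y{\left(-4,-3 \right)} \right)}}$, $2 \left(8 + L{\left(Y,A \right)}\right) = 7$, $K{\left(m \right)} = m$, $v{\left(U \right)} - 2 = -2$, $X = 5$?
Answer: $\frac{51}{2} \approx 25.5$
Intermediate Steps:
$v{\left(U \right)} = 0$ ($v{\left(U \right)} = 2 - 2 = 0$)
$L{\left(Y,A \right)} = - \frac{9}{2}$ ($L{\left(Y,A \right)} = -8 + \frac{1}{2} \cdot 7 = -8 + \frac{7}{2} = - \frac{9}{2}$)
$N = - \frac{1}{3}$ ($N = \frac{1}{-3} = - \frac{1}{3} \approx -0.33333$)
$L{\left(X,v{\left(0 \right)} \right)} 17 N = \left(- \frac{9}{2}\right) 17 \left(- \frac{1}{3}\right) = \left(- \frac{153}{2}\right) \left(- \frac{1}{3}\right) = \frac{51}{2}$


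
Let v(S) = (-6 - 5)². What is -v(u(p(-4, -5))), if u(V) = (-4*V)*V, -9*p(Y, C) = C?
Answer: -121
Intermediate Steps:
p(Y, C) = -C/9
u(V) = -4*V²
v(S) = 121 (v(S) = (-11)² = 121)
-v(u(p(-4, -5))) = -1*121 = -121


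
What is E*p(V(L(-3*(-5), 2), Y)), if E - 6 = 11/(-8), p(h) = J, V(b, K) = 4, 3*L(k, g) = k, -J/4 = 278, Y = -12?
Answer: -5143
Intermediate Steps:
J = -1112 (J = -4*278 = -1112)
L(k, g) = k/3
p(h) = -1112
E = 37/8 (E = 6 + 11/(-8) = 6 + 11*(-⅛) = 6 - 11/8 = 37/8 ≈ 4.6250)
E*p(V(L(-3*(-5), 2), Y)) = (37/8)*(-1112) = -5143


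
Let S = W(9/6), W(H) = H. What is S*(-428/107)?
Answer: -6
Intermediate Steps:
S = 3/2 (S = 9/6 = 9*(⅙) = 3/2 ≈ 1.5000)
S*(-428/107) = 3*(-428/107)/2 = 3*(-428*1/107)/2 = (3/2)*(-4) = -6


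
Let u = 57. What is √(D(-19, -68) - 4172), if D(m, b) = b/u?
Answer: 4*I*√847419/57 ≈ 64.6*I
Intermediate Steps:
D(m, b) = b/57
√(D(-19, -68) - 4172) = √((1/57)*(-68) - 4172) = √(-68/57 - 4172) = √(-237872/57) = 4*I*√847419/57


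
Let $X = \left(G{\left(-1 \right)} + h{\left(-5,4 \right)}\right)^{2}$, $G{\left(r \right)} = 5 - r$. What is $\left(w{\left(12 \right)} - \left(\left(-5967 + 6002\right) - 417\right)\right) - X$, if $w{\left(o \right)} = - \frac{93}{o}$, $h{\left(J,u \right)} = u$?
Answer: $\frac{1097}{4} \approx 274.25$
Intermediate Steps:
$X = 100$ ($X = \left(\left(5 - -1\right) + 4\right)^{2} = \left(\left(5 + 1\right) + 4\right)^{2} = \left(6 + 4\right)^{2} = 10^{2} = 100$)
$\left(w{\left(12 \right)} - \left(\left(-5967 + 6002\right) - 417\right)\right) - X = \left(- \frac{93}{12} - \left(\left(-5967 + 6002\right) - 417\right)\right) - 100 = \left(\left(-93\right) \frac{1}{12} - \left(35 - 417\right)\right) - 100 = \left(- \frac{31}{4} - -382\right) - 100 = \left(- \frac{31}{4} + 382\right) - 100 = \frac{1497}{4} - 100 = \frac{1097}{4}$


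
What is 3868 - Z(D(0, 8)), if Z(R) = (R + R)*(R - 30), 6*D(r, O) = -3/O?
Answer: 494623/128 ≈ 3864.2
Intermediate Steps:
D(r, O) = -1/(2*O) (D(r, O) = (-3/O)/6 = -1/(2*O))
Z(R) = 2*R*(-30 + R) (Z(R) = (2*R)*(-30 + R) = 2*R*(-30 + R))
3868 - Z(D(0, 8)) = 3868 - 2*(-1/2/8)*(-30 - 1/2/8) = 3868 - 2*(-1/2*1/8)*(-30 - 1/2*1/8) = 3868 - 2*(-1)*(-30 - 1/16)/16 = 3868 - 2*(-1)*(-481)/(16*16) = 3868 - 1*481/128 = 3868 - 481/128 = 494623/128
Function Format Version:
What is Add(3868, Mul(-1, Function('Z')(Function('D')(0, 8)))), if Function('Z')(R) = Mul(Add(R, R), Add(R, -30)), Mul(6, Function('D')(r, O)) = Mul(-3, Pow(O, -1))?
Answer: Rational(494623, 128) ≈ 3864.2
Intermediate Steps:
Function('D')(r, O) = Mul(Rational(-1, 2), Pow(O, -1)) (Function('D')(r, O) = Mul(Rational(1, 6), Mul(-3, Pow(O, -1))) = Mul(Rational(-1, 2), Pow(O, -1)))
Function('Z')(R) = Mul(2, R, Add(-30, R)) (Function('Z')(R) = Mul(Mul(2, R), Add(-30, R)) = Mul(2, R, Add(-30, R)))
Add(3868, Mul(-1, Function('Z')(Function('D')(0, 8)))) = Add(3868, Mul(-1, Mul(2, Mul(Rational(-1, 2), Pow(8, -1)), Add(-30, Mul(Rational(-1, 2), Pow(8, -1)))))) = Add(3868, Mul(-1, Mul(2, Mul(Rational(-1, 2), Rational(1, 8)), Add(-30, Mul(Rational(-1, 2), Rational(1, 8)))))) = Add(3868, Mul(-1, Mul(2, Rational(-1, 16), Add(-30, Rational(-1, 16))))) = Add(3868, Mul(-1, Mul(2, Rational(-1, 16), Rational(-481, 16)))) = Add(3868, Mul(-1, Rational(481, 128))) = Add(3868, Rational(-481, 128)) = Rational(494623, 128)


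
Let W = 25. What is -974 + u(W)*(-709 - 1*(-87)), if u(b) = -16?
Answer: 8978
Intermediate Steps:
-974 + u(W)*(-709 - 1*(-87)) = -974 - 16*(-709 - 1*(-87)) = -974 - 16*(-709 + 87) = -974 - 16*(-622) = -974 + 9952 = 8978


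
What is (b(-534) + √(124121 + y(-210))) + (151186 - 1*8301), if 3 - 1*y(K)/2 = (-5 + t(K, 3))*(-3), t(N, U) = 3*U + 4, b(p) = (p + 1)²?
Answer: 426974 + 5*√4967 ≈ 4.2733e+5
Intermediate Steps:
b(p) = (1 + p)²
t(N, U) = 4 + 3*U
y(K) = 54 (y(K) = 6 - 2*(-5 + (4 + 3*3))*(-3) = 6 - 2*(-5 + (4 + 9))*(-3) = 6 - 2*(-5 + 13)*(-3) = 6 - 16*(-3) = 6 - 2*(-24) = 6 + 48 = 54)
(b(-534) + √(124121 + y(-210))) + (151186 - 1*8301) = ((1 - 534)² + √(124121 + 54)) + (151186 - 1*8301) = ((-533)² + √124175) + (151186 - 8301) = (284089 + 5*√4967) + 142885 = 426974 + 5*√4967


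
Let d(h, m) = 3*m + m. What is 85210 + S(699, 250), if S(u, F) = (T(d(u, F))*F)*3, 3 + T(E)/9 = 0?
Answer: 64960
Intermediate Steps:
d(h, m) = 4*m
T(E) = -27 (T(E) = -27 + 9*0 = -27 + 0 = -27)
S(u, F) = -81*F (S(u, F) = -27*F*3 = -81*F)
85210 + S(699, 250) = 85210 - 81*250 = 85210 - 20250 = 64960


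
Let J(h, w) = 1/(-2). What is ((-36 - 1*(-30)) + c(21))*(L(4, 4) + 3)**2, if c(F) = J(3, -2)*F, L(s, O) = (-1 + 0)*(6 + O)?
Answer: -1617/2 ≈ -808.50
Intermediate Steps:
J(h, w) = -1/2
L(s, O) = -6 - O (L(s, O) = -(6 + O) = -6 - O)
c(F) = -F/2
((-36 - 1*(-30)) + c(21))*(L(4, 4) + 3)**2 = ((-36 - 1*(-30)) - 1/2*21)*((-6 - 1*4) + 3)**2 = ((-36 + 30) - 21/2)*((-6 - 4) + 3)**2 = (-6 - 21/2)*(-10 + 3)**2 = -33/2*(-7)**2 = -33/2*49 = -1617/2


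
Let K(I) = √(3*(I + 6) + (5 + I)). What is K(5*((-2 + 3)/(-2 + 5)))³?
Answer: 89*√267/9 ≈ 161.59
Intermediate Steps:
K(I) = √(23 + 4*I) (K(I) = √(3*(6 + I) + (5 + I)) = √((18 + 3*I) + (5 + I)) = √(23 + 4*I))
K(5*((-2 + 3)/(-2 + 5)))³ = (√(23 + 4*(5*((-2 + 3)/(-2 + 5)))))³ = (√(23 + 4*(5*(1/3))))³ = (√(23 + 4*(5*(1*(⅓)))))³ = (√(23 + 4*(5*(⅓))))³ = (√(23 + 4*(5/3)))³ = (√(23 + 20/3))³ = (√(89/3))³ = (√267/3)³ = 89*√267/9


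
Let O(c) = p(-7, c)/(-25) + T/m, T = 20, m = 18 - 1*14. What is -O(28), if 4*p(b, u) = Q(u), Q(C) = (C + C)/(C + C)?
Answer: -499/100 ≈ -4.9900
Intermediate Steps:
m = 4 (m = 18 - 14 = 4)
Q(C) = 1 (Q(C) = (2*C)/((2*C)) = (2*C)*(1/(2*C)) = 1)
p(b, u) = ¼ (p(b, u) = (¼)*1 = ¼)
O(c) = 499/100 (O(c) = (¼)/(-25) + 20/4 = (¼)*(-1/25) + 20*(¼) = -1/100 + 5 = 499/100)
-O(28) = -1*499/100 = -499/100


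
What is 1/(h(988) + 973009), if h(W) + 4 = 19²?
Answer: 1/973366 ≈ 1.0274e-6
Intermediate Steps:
h(W) = 357 (h(W) = -4 + 19² = -4 + 361 = 357)
1/(h(988) + 973009) = 1/(357 + 973009) = 1/973366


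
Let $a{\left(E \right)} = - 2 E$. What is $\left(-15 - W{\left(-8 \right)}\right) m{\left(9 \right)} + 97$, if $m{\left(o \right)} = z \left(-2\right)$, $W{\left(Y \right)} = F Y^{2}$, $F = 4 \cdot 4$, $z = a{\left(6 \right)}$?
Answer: $-24839$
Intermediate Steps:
$z = -12$ ($z = \left(-2\right) 6 = -12$)
$F = 16$
$W{\left(Y \right)} = 16 Y^{2}$
$m{\left(o \right)} = 24$ ($m{\left(o \right)} = \left(-12\right) \left(-2\right) = 24$)
$\left(-15 - W{\left(-8 \right)}\right) m{\left(9 \right)} + 97 = \left(-15 - 16 \left(-8\right)^{2}\right) 24 + 97 = \left(-15 - 16 \cdot 64\right) 24 + 97 = \left(-15 - 1024\right) 24 + 97 = \left(-1039\right) 24 + 97 = -24936 + 97 = -24839$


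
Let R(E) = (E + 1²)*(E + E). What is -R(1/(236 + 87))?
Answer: -648/104329 ≈ -0.0062111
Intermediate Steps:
R(E) = 2*E*(1 + E) (R(E) = (E + 1)*(2*E) = (1 + E)*(2*E) = 2*E*(1 + E))
-R(1/(236 + 87)) = -2*(1 + 1/(236 + 87))/(236 + 87) = -2*(1 + 1/323)/323 = -2*324/(323*323) = -1*648/104329 = -648/104329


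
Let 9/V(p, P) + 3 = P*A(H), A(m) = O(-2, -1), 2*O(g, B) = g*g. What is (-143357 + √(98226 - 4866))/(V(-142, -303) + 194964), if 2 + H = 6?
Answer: -29101471/39577689 + 812*√5835/39577689 ≈ -0.73373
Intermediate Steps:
O(g, B) = g²/2 (O(g, B) = (g*g)/2 = g²/2)
H = 4 (H = -2 + 6 = 4)
A(m) = 2 (A(m) = (½)*(-2)² = (½)*4 = 2)
V(p, P) = 9/(-3 + 2*P) (V(p, P) = 9/(-3 + P*2) = 9/(-3 + 2*P))
(-143357 + √(98226 - 4866))/(V(-142, -303) + 194964) = (-143357 + √(98226 - 4866))/(9/(-3 + 2*(-303)) + 194964) = (-143357 + √93360)/(9/(-3 - 606) + 194964) = (-143357 + 4*√5835)/(9/(-609) + 194964) = (-143357 + 4*√5835)/(9*(-1/609) + 194964) = (-143357 + 4*√5835)/(-3/203 + 194964) = (-143357 + 4*√5835)/(39577689/203) = (-143357 + 4*√5835)*(203/39577689) = -29101471/39577689 + 812*√5835/39577689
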